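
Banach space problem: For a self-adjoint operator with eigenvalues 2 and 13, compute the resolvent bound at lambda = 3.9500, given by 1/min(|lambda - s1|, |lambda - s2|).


dist(3.9500, {2, 13}) = min(|3.9500 - 2|, |3.9500 - 13|)
= min(1.9500, 9.0500) = 1.9500
Resolvent bound = 1/1.9500 = 0.5128

0.5128


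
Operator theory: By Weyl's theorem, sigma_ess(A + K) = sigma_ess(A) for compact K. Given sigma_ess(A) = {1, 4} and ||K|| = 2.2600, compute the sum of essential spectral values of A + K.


By Weyl's theorem, the essential spectrum is invariant under compact perturbations.
sigma_ess(A + K) = sigma_ess(A) = {1, 4}
Sum = 1 + 4 = 5

5


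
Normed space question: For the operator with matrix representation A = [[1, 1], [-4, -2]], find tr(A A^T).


trace(A * A^T) = sum of squares of all entries
= 1^2 + 1^2 + (-4)^2 + (-2)^2
= 1 + 1 + 16 + 4
= 22

22


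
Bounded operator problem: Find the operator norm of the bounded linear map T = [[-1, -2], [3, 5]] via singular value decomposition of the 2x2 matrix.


A^T A = [[10, 17], [17, 29]]
trace(A^T A) = 39, det(A^T A) = 1
discriminant = 39^2 - 4*1 = 1517
Largest eigenvalue of A^T A = (trace + sqrt(disc))/2 = 38.9743
||T|| = sqrt(38.9743) = 6.2429

6.2429


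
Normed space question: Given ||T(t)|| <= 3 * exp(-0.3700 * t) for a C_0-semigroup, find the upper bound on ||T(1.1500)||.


||T(1.1500)|| <= 3 * exp(-0.3700 * 1.1500)
= 3 * exp(-0.4255)
= 3 * 0.6534
= 1.9603

1.9603


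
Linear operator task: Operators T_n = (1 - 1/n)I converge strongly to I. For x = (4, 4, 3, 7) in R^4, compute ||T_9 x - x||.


T_9 x - x = (1 - 1/9)x - x = -x/9
||x|| = sqrt(90) = 9.4868
||T_9 x - x|| = ||x||/9 = 9.4868/9 = 1.0541

1.0541


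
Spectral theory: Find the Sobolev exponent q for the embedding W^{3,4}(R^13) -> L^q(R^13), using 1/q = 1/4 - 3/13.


Using the Sobolev embedding formula: 1/q = 1/p - k/n
1/q = 1/4 - 3/13 = 1/52
q = 1/(1/52) = 52

52.0000


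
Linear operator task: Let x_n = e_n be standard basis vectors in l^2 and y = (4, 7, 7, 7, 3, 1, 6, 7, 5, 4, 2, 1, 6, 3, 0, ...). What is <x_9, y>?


x_9 = e_9 is the standard basis vector with 1 in position 9.
<x_9, y> = y_9 = 5
As n -> infinity, <x_n, y> -> 0, confirming weak convergence of (x_n) to 0.

5


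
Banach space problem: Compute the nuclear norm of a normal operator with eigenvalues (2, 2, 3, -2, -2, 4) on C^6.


For a normal operator, singular values equal |eigenvalues|.
Trace norm = sum |lambda_i| = 2 + 2 + 3 + 2 + 2 + 4
= 15

15


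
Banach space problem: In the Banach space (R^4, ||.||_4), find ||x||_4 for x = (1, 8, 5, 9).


The l^4 norm = (sum |x_i|^4)^(1/4)
Sum of 4th powers = 1 + 4096 + 625 + 6561 = 11283
||x||_4 = (11283)^(1/4) = 10.3064

10.3064


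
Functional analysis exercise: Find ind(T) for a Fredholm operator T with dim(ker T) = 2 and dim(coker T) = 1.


The Fredholm index is defined as ind(T) = dim(ker T) - dim(coker T)
= 2 - 1
= 1

1


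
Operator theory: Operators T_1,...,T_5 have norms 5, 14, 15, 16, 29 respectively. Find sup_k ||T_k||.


By the Uniform Boundedness Principle, the supremum of norms is finite.
sup_k ||T_k|| = max(5, 14, 15, 16, 29) = 29

29


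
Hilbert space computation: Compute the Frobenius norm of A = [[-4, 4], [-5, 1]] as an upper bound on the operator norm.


||A||_F^2 = sum a_ij^2
= (-4)^2 + 4^2 + (-5)^2 + 1^2
= 16 + 16 + 25 + 1 = 58
||A||_F = sqrt(58) = 7.6158

7.6158


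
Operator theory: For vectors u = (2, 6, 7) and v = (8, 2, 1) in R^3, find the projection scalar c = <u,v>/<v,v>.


Computing <u,v> = 2*8 + 6*2 + 7*1 = 35
Computing <v,v> = 8^2 + 2^2 + 1^2 = 69
Projection coefficient = 35/69 = 0.5072

0.5072


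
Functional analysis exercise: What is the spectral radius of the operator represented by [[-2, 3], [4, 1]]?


For a 2x2 matrix, eigenvalues satisfy lambda^2 - (trace)*lambda + det = 0
trace = -2 + 1 = -1
det = -2*1 - 3*4 = -14
discriminant = (-1)^2 - 4*(-14) = 57
spectral radius = max |eigenvalue| = 4.2749

4.2749


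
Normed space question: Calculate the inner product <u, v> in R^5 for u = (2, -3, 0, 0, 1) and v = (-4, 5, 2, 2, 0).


Computing the standard inner product <u, v> = sum u_i * v_i
= 2*-4 + -3*5 + 0*2 + 0*2 + 1*0
= -8 + -15 + 0 + 0 + 0
= -23

-23


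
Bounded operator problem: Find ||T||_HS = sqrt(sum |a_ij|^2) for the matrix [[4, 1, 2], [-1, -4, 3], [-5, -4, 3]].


The Hilbert-Schmidt norm is sqrt(sum of squares of all entries).
Sum of squares = 4^2 + 1^2 + 2^2 + (-1)^2 + (-4)^2 + 3^2 + (-5)^2 + (-4)^2 + 3^2
= 16 + 1 + 4 + 1 + 16 + 9 + 25 + 16 + 9 = 97
||T||_HS = sqrt(97) = 9.8489

9.8489


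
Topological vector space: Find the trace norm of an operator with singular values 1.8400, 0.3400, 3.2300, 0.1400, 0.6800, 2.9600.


The nuclear norm is the sum of all singular values.
||T||_1 = 1.8400 + 0.3400 + 3.2300 + 0.1400 + 0.6800 + 2.9600
= 9.1900

9.1900


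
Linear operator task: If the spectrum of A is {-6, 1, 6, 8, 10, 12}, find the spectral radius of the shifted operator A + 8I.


Spectrum of A + 8I = {2, 9, 14, 16, 18, 20}
Spectral radius = max |lambda| over the shifted spectrum
= max(2, 9, 14, 16, 18, 20) = 20

20


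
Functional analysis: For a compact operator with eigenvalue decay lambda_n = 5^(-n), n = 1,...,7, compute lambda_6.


The eigenvalue formula gives lambda_6 = 1/5^6
= 1/15625
= 6.4000e-05

6.4000e-05


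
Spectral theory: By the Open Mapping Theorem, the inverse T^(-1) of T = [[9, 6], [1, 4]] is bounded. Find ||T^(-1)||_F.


det(T) = 9*4 - 6*1 = 30
T^(-1) = (1/30) * [[4, -6], [-1, 9]] = [[0.1333, -0.2000], [-0.0333, 0.3000]]
||T^(-1)||_F^2 = 0.1333^2 + (-0.2000)^2 + (-0.0333)^2 + 0.3000^2 = 0.1489
||T^(-1)||_F = sqrt(0.1489) = 0.3859

0.3859


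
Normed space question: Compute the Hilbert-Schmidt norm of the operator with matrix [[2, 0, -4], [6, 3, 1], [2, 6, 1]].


The Hilbert-Schmidt norm is sqrt(sum of squares of all entries).
Sum of squares = 2^2 + 0^2 + (-4)^2 + 6^2 + 3^2 + 1^2 + 2^2 + 6^2 + 1^2
= 4 + 0 + 16 + 36 + 9 + 1 + 4 + 36 + 1 = 107
||T||_HS = sqrt(107) = 10.3441

10.3441


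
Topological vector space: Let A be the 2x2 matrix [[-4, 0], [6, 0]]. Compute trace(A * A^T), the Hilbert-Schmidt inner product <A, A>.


trace(A * A^T) = sum of squares of all entries
= (-4)^2 + 0^2 + 6^2 + 0^2
= 16 + 0 + 36 + 0
= 52

52


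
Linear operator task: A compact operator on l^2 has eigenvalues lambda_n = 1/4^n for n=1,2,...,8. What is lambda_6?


The eigenvalue formula gives lambda_6 = 1/4^6
= 1/4096
= 2.4414e-04

2.4414e-04


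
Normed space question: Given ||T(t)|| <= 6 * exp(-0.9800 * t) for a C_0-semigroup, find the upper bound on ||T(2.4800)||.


||T(2.4800)|| <= 6 * exp(-0.9800 * 2.4800)
= 6 * exp(-2.4304)
= 6 * 0.0880
= 0.5280

0.5280


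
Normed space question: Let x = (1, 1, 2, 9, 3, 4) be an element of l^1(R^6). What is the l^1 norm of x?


The l^1 norm equals the sum of absolute values of all components.
||x||_1 = 1 + 1 + 2 + 9 + 3 + 4
= 20

20.0000


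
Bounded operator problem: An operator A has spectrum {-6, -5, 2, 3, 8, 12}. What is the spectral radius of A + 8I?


Spectrum of A + 8I = {2, 3, 10, 11, 16, 20}
Spectral radius = max |lambda| over the shifted spectrum
= max(2, 3, 10, 11, 16, 20) = 20

20


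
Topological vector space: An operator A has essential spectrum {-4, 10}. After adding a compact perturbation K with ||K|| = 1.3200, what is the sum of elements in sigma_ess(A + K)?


By Weyl's theorem, the essential spectrum is invariant under compact perturbations.
sigma_ess(A + K) = sigma_ess(A) = {-4, 10}
Sum = -4 + 10 = 6

6


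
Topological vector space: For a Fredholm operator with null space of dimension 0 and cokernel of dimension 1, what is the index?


The Fredholm index is defined as ind(T) = dim(ker T) - dim(coker T)
= 0 - 1
= -1

-1


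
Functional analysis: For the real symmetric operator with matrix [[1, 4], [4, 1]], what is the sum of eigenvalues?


For a self-adjoint (symmetric) matrix, the eigenvalues are real.
The sum of eigenvalues equals the trace of the matrix.
trace = 1 + 1 = 2

2


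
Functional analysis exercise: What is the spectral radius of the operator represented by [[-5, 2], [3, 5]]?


For a 2x2 matrix, eigenvalues satisfy lambda^2 - (trace)*lambda + det = 0
trace = -5 + 5 = 0
det = -5*5 - 2*3 = -31
discriminant = 0^2 - 4*(-31) = 124
spectral radius = max |eigenvalue| = 5.5678

5.5678


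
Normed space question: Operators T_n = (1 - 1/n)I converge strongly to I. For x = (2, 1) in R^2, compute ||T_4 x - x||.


T_4 x - x = (1 - 1/4)x - x = -x/4
||x|| = sqrt(5) = 2.2361
||T_4 x - x|| = ||x||/4 = 2.2361/4 = 0.5590

0.5590


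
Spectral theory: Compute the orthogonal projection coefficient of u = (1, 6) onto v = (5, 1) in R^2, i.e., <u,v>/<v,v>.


Computing <u,v> = 1*5 + 6*1 = 11
Computing <v,v> = 5^2 + 1^2 = 26
Projection coefficient = 11/26 = 0.4231

0.4231


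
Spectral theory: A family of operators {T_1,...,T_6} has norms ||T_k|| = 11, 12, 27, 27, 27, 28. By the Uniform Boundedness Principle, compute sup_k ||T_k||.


By the Uniform Boundedness Principle, the supremum of norms is finite.
sup_k ||T_k|| = max(11, 12, 27, 27, 27, 28) = 28

28


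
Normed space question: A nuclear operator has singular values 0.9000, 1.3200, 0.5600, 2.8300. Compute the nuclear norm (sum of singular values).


The nuclear norm is the sum of all singular values.
||T||_1 = 0.9000 + 1.3200 + 0.5600 + 2.8300
= 5.6100

5.6100


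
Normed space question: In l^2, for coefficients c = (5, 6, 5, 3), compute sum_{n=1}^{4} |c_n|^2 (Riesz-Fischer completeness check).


sum |c_n|^2 = 5^2 + 6^2 + 5^2 + 3^2
= 25 + 36 + 25 + 9
= 95

95


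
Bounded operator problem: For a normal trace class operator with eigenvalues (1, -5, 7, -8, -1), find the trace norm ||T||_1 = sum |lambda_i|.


For a normal operator, singular values equal |eigenvalues|.
Trace norm = sum |lambda_i| = 1 + 5 + 7 + 8 + 1
= 22

22


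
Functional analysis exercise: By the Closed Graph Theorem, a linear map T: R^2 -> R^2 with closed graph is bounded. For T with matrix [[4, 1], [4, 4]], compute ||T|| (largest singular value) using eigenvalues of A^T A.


A^T A = [[32, 20], [20, 17]]
trace(A^T A) = 49, det(A^T A) = 144
discriminant = 49^2 - 4*144 = 1825
Largest eigenvalue of A^T A = (trace + sqrt(disc))/2 = 45.8600
||T|| = sqrt(45.8600) = 6.7720

6.7720


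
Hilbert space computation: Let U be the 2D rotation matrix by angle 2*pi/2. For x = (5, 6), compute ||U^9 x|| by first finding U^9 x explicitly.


U is a rotation by theta = 2*pi/2
U^9 = rotation by 9*theta = 18*pi/2 = 2*pi/2 (mod 2*pi)
cos(2*pi/2) = -1.0000, sin(2*pi/2) = 0.0000
U^9 x = (-1.0000 * 5 - 0.0000 * 6, 0.0000 * 5 + -1.0000 * 6)
= (-5.0000, -6.0000)
||U^9 x|| = sqrt((-5.0000)^2 + (-6.0000)^2) = sqrt(61.0000) = 7.8102

7.8102


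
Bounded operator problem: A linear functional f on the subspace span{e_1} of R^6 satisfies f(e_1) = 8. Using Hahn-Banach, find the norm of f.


The norm of f is given by ||f|| = sup_{||x||=1} |f(x)|.
On span{e_1}, ||e_1|| = 1, so ||f|| = |f(e_1)| / ||e_1||
= |8| / 1 = 8.0000

8.0000


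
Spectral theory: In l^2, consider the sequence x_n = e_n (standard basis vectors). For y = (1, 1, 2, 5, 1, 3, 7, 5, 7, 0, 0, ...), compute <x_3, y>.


x_3 = e_3 is the standard basis vector with 1 in position 3.
<x_3, y> = y_3 = 2
As n -> infinity, <x_n, y> -> 0, confirming weak convergence of (x_n) to 0.

2


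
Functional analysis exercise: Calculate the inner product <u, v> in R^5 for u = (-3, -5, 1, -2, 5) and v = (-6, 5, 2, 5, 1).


Computing the standard inner product <u, v> = sum u_i * v_i
= -3*-6 + -5*5 + 1*2 + -2*5 + 5*1
= 18 + -25 + 2 + -10 + 5
= -10

-10


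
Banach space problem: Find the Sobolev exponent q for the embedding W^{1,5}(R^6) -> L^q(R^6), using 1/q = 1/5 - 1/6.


Using the Sobolev embedding formula: 1/q = 1/p - k/n
1/q = 1/5 - 1/6 = 1/30
q = 1/(1/30) = 30

30.0000


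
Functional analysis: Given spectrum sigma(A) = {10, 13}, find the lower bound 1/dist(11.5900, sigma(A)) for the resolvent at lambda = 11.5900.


dist(11.5900, {10, 13}) = min(|11.5900 - 10|, |11.5900 - 13|)
= min(1.5900, 1.4100) = 1.4100
Resolvent bound = 1/1.4100 = 0.7092

0.7092


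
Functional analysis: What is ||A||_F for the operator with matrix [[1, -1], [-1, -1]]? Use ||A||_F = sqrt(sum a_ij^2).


||A||_F^2 = sum a_ij^2
= 1^2 + (-1)^2 + (-1)^2 + (-1)^2
= 1 + 1 + 1 + 1 = 4
||A||_F = sqrt(4) = 2.0000

2.0000


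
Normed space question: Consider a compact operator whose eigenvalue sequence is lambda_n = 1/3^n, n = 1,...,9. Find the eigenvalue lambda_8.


The eigenvalue formula gives lambda_8 = 1/3^8
= 1/6561
= 1.5242e-04

1.5242e-04


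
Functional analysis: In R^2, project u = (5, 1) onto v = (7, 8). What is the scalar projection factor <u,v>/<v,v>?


Computing <u,v> = 5*7 + 1*8 = 43
Computing <v,v> = 7^2 + 8^2 = 113
Projection coefficient = 43/113 = 0.3805

0.3805


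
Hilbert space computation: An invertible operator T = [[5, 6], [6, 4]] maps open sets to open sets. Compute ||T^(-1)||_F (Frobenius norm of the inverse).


det(T) = 5*4 - 6*6 = -16
T^(-1) = (1/-16) * [[4, -6], [-6, 5]] = [[-0.2500, 0.3750], [0.3750, -0.3125]]
||T^(-1)||_F^2 = (-0.2500)^2 + 0.3750^2 + 0.3750^2 + (-0.3125)^2 = 0.4414
||T^(-1)||_F = sqrt(0.4414) = 0.6644

0.6644


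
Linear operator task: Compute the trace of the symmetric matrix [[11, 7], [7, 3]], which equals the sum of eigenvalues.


For a self-adjoint (symmetric) matrix, the eigenvalues are real.
The sum of eigenvalues equals the trace of the matrix.
trace = 11 + 3 = 14

14


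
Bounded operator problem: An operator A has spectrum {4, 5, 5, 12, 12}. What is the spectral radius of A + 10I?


Spectrum of A + 10I = {14, 15, 15, 22, 22}
Spectral radius = max |lambda| over the shifted spectrum
= max(14, 15, 15, 22, 22) = 22

22


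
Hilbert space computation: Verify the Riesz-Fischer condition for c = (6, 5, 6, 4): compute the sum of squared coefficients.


sum |c_n|^2 = 6^2 + 5^2 + 6^2 + 4^2
= 36 + 25 + 36 + 16
= 113

113


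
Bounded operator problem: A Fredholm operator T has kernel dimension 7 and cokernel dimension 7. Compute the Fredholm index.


The Fredholm index is defined as ind(T) = dim(ker T) - dim(coker T)
= 7 - 7
= 0

0


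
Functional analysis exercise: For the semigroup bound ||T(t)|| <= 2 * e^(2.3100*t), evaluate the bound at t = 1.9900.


||T(1.9900)|| <= 2 * exp(2.3100 * 1.9900)
= 2 * exp(4.5969)
= 2 * 99.1764
= 198.3528

198.3528


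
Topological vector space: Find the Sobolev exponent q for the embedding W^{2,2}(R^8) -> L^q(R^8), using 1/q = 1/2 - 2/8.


Using the Sobolev embedding formula: 1/q = 1/p - k/n
1/q = 1/2 - 2/8 = 1/4
q = 1/(1/4) = 4

4.0000


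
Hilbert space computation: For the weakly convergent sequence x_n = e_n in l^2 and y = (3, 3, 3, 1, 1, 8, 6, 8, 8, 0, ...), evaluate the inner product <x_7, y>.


x_7 = e_7 is the standard basis vector with 1 in position 7.
<x_7, y> = y_7 = 6
As n -> infinity, <x_n, y> -> 0, confirming weak convergence of (x_n) to 0.

6


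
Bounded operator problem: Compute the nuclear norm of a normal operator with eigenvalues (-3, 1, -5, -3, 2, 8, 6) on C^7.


For a normal operator, singular values equal |eigenvalues|.
Trace norm = sum |lambda_i| = 3 + 1 + 5 + 3 + 2 + 8 + 6
= 28

28


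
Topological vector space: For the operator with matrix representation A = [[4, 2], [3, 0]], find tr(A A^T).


trace(A * A^T) = sum of squares of all entries
= 4^2 + 2^2 + 3^2 + 0^2
= 16 + 4 + 9 + 0
= 29

29


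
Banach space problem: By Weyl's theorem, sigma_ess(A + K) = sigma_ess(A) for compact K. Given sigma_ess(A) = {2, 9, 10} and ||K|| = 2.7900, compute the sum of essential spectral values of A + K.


By Weyl's theorem, the essential spectrum is invariant under compact perturbations.
sigma_ess(A + K) = sigma_ess(A) = {2, 9, 10}
Sum = 2 + 9 + 10 = 21

21


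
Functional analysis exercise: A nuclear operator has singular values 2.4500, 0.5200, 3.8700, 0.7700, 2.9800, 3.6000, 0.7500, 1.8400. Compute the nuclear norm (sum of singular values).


The nuclear norm is the sum of all singular values.
||T||_1 = 2.4500 + 0.5200 + 3.8700 + 0.7700 + 2.9800 + 3.6000 + 0.7500 + 1.8400
= 16.7800

16.7800


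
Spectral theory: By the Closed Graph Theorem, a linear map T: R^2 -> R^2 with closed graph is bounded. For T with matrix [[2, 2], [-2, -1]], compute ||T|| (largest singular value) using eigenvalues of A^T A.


A^T A = [[8, 6], [6, 5]]
trace(A^T A) = 13, det(A^T A) = 4
discriminant = 13^2 - 4*4 = 153
Largest eigenvalue of A^T A = (trace + sqrt(disc))/2 = 12.6847
||T|| = sqrt(12.6847) = 3.5616

3.5616


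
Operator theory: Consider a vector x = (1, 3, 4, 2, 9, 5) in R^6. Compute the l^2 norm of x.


The l^2 norm = (sum |x_i|^2)^(1/2)
Sum of 2th powers = 1 + 9 + 16 + 4 + 81 + 25 = 136
||x||_2 = (136)^(1/2) = 11.6619

11.6619


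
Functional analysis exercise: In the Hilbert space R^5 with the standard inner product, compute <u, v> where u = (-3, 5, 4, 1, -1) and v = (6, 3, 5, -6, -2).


Computing the standard inner product <u, v> = sum u_i * v_i
= -3*6 + 5*3 + 4*5 + 1*-6 + -1*-2
= -18 + 15 + 20 + -6 + 2
= 13

13


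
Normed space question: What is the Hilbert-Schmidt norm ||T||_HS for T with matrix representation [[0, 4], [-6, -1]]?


The Hilbert-Schmidt norm is sqrt(sum of squares of all entries).
Sum of squares = 0^2 + 4^2 + (-6)^2 + (-1)^2
= 0 + 16 + 36 + 1 = 53
||T||_HS = sqrt(53) = 7.2801

7.2801


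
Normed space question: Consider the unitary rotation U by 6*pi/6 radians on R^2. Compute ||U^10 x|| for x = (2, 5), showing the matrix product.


U is a rotation by theta = 6*pi/6
U^10 = rotation by 10*theta = 60*pi/6 = 0*pi/6 (mod 2*pi)
cos(0*pi/6) = 1.0000, sin(0*pi/6) = 0.0000
U^10 x = (1.0000 * 2 - 0.0000 * 5, 0.0000 * 2 + 1.0000 * 5)
= (2.0000, 5.0000)
||U^10 x|| = sqrt(2.0000^2 + 5.0000^2) = sqrt(29.0000) = 5.3852

5.3852


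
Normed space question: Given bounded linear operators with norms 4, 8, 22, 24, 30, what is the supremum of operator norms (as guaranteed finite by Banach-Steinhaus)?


By the Uniform Boundedness Principle, the supremum of norms is finite.
sup_k ||T_k|| = max(4, 8, 22, 24, 30) = 30

30


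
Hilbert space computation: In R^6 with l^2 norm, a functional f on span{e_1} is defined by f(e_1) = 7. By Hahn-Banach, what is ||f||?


The norm of f is given by ||f|| = sup_{||x||=1} |f(x)|.
On span{e_1}, ||e_1|| = 1, so ||f|| = |f(e_1)| / ||e_1||
= |7| / 1 = 7.0000

7.0000


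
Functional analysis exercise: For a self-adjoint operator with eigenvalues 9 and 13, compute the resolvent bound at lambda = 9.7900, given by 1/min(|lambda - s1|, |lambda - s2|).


dist(9.7900, {9, 13}) = min(|9.7900 - 9|, |9.7900 - 13|)
= min(0.7900, 3.2100) = 0.7900
Resolvent bound = 1/0.7900 = 1.2658

1.2658


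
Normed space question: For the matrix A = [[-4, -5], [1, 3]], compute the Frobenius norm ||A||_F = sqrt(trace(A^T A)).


||A||_F^2 = sum a_ij^2
= (-4)^2 + (-5)^2 + 1^2 + 3^2
= 16 + 25 + 1 + 9 = 51
||A||_F = sqrt(51) = 7.1414

7.1414


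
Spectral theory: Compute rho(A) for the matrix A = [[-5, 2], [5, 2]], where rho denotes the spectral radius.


For a 2x2 matrix, eigenvalues satisfy lambda^2 - (trace)*lambda + det = 0
trace = -5 + 2 = -3
det = -5*2 - 2*5 = -20
discriminant = (-3)^2 - 4*(-20) = 89
spectral radius = max |eigenvalue| = 6.2170

6.2170


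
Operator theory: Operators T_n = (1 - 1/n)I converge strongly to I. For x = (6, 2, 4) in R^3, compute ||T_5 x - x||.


T_5 x - x = (1 - 1/5)x - x = -x/5
||x|| = sqrt(56) = 7.4833
||T_5 x - x|| = ||x||/5 = 7.4833/5 = 1.4967

1.4967


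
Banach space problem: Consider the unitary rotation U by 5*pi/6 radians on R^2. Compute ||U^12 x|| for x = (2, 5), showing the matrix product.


U is a rotation by theta = 5*pi/6
U^12 = rotation by 12*theta = 60*pi/6 = 0*pi/6 (mod 2*pi)
cos(0*pi/6) = 1.0000, sin(0*pi/6) = 0.0000
U^12 x = (1.0000 * 2 - 0.0000 * 5, 0.0000 * 2 + 1.0000 * 5)
= (2.0000, 5.0000)
||U^12 x|| = sqrt(2.0000^2 + 5.0000^2) = sqrt(29.0000) = 5.3852

5.3852


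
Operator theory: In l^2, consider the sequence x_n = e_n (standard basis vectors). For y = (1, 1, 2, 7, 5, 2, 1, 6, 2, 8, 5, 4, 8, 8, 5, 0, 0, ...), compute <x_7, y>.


x_7 = e_7 is the standard basis vector with 1 in position 7.
<x_7, y> = y_7 = 1
As n -> infinity, <x_n, y> -> 0, confirming weak convergence of (x_n) to 0.

1


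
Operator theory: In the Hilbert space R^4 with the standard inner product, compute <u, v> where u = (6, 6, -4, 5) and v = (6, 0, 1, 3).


Computing the standard inner product <u, v> = sum u_i * v_i
= 6*6 + 6*0 + -4*1 + 5*3
= 36 + 0 + -4 + 15
= 47

47


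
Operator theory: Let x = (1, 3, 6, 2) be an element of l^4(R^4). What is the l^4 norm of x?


The l^4 norm = (sum |x_i|^4)^(1/4)
Sum of 4th powers = 1 + 81 + 1296 + 16 = 1394
||x||_4 = (1394)^(1/4) = 6.1103

6.1103


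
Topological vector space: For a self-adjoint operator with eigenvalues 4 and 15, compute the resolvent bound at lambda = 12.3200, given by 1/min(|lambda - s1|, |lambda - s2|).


dist(12.3200, {4, 15}) = min(|12.3200 - 4|, |12.3200 - 15|)
= min(8.3200, 2.6800) = 2.6800
Resolvent bound = 1/2.6800 = 0.3731

0.3731


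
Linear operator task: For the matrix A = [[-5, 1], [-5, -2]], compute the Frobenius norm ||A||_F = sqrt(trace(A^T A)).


||A||_F^2 = sum a_ij^2
= (-5)^2 + 1^2 + (-5)^2 + (-2)^2
= 25 + 1 + 25 + 4 = 55
||A||_F = sqrt(55) = 7.4162

7.4162


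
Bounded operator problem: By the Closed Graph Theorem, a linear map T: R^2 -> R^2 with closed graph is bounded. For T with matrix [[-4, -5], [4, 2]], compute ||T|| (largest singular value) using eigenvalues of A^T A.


A^T A = [[32, 28], [28, 29]]
trace(A^T A) = 61, det(A^T A) = 144
discriminant = 61^2 - 4*144 = 3145
Largest eigenvalue of A^T A = (trace + sqrt(disc))/2 = 58.5401
||T|| = sqrt(58.5401) = 7.6512

7.6512


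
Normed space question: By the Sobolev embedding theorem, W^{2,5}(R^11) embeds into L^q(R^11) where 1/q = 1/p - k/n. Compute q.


Using the Sobolev embedding formula: 1/q = 1/p - k/n
1/q = 1/5 - 2/11 = 1/55
q = 1/(1/55) = 55

55.0000


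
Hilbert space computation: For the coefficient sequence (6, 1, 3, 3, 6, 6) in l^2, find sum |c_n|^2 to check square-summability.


sum |c_n|^2 = 6^2 + 1^2 + 3^2 + 3^2 + 6^2 + 6^2
= 36 + 1 + 9 + 9 + 36 + 36
= 127

127


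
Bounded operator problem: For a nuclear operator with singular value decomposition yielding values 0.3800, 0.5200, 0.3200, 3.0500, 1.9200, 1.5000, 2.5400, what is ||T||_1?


The nuclear norm is the sum of all singular values.
||T||_1 = 0.3800 + 0.5200 + 0.3200 + 3.0500 + 1.9200 + 1.5000 + 2.5400
= 10.2300

10.2300


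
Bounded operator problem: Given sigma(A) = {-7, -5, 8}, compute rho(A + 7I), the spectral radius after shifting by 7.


Spectrum of A + 7I = {0, 2, 15}
Spectral radius = max |lambda| over the shifted spectrum
= max(0, 2, 15) = 15

15


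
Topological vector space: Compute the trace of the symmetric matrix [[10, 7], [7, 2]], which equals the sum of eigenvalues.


For a self-adjoint (symmetric) matrix, the eigenvalues are real.
The sum of eigenvalues equals the trace of the matrix.
trace = 10 + 2 = 12

12


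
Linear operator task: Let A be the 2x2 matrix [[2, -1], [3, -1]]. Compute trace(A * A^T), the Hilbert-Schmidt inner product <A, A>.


trace(A * A^T) = sum of squares of all entries
= 2^2 + (-1)^2 + 3^2 + (-1)^2
= 4 + 1 + 9 + 1
= 15

15


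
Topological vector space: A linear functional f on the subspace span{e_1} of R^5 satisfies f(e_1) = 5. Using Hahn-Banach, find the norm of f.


The norm of f is given by ||f|| = sup_{||x||=1} |f(x)|.
On span{e_1}, ||e_1|| = 1, so ||f|| = |f(e_1)| / ||e_1||
= |5| / 1 = 5.0000

5.0000


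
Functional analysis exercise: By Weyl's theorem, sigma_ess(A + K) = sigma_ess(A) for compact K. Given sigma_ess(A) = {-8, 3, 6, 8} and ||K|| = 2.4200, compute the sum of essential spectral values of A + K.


By Weyl's theorem, the essential spectrum is invariant under compact perturbations.
sigma_ess(A + K) = sigma_ess(A) = {-8, 3, 6, 8}
Sum = -8 + 3 + 6 + 8 = 9

9


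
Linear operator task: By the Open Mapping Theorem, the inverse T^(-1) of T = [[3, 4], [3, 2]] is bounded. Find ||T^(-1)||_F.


det(T) = 3*2 - 4*3 = -6
T^(-1) = (1/-6) * [[2, -4], [-3, 3]] = [[-0.3333, 0.6667], [0.5000, -0.5000]]
||T^(-1)||_F^2 = (-0.3333)^2 + 0.6667^2 + 0.5000^2 + (-0.5000)^2 = 1.0556
||T^(-1)||_F = sqrt(1.0556) = 1.0274

1.0274


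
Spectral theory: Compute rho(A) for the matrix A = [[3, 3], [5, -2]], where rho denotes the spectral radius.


For a 2x2 matrix, eigenvalues satisfy lambda^2 - (trace)*lambda + det = 0
trace = 3 + -2 = 1
det = 3*-2 - 3*5 = -21
discriminant = 1^2 - 4*(-21) = 85
spectral radius = max |eigenvalue| = 5.1098

5.1098


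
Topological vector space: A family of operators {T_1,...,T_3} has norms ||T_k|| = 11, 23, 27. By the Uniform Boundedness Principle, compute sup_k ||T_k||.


By the Uniform Boundedness Principle, the supremum of norms is finite.
sup_k ||T_k|| = max(11, 23, 27) = 27

27


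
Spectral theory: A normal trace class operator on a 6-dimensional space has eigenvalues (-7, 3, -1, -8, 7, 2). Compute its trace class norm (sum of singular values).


For a normal operator, singular values equal |eigenvalues|.
Trace norm = sum |lambda_i| = 7 + 3 + 1 + 8 + 7 + 2
= 28

28


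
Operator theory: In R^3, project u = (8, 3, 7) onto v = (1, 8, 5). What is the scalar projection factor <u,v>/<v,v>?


Computing <u,v> = 8*1 + 3*8 + 7*5 = 67
Computing <v,v> = 1^2 + 8^2 + 5^2 = 90
Projection coefficient = 67/90 = 0.7444

0.7444


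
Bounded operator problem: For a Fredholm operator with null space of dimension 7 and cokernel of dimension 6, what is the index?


The Fredholm index is defined as ind(T) = dim(ker T) - dim(coker T)
= 7 - 6
= 1

1


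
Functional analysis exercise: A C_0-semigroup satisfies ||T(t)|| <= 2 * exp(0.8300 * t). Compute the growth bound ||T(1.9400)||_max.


||T(1.9400)|| <= 2 * exp(0.8300 * 1.9400)
= 2 * exp(1.6102)
= 2 * 5.0038
= 10.0076

10.0076


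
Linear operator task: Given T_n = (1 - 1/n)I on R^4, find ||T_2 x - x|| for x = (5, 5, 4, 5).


T_2 x - x = (1 - 1/2)x - x = -x/2
||x|| = sqrt(91) = 9.5394
||T_2 x - x|| = ||x||/2 = 9.5394/2 = 4.7697

4.7697


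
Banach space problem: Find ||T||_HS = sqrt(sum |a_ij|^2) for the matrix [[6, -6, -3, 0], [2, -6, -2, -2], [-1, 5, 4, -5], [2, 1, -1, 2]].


The Hilbert-Schmidt norm is sqrt(sum of squares of all entries).
Sum of squares = 6^2 + (-6)^2 + (-3)^2 + 0^2 + 2^2 + (-6)^2 + (-2)^2 + (-2)^2 + (-1)^2 + 5^2 + 4^2 + (-5)^2 + 2^2 + 1^2 + (-1)^2 + 2^2
= 36 + 36 + 9 + 0 + 4 + 36 + 4 + 4 + 1 + 25 + 16 + 25 + 4 + 1 + 1 + 4 = 206
||T||_HS = sqrt(206) = 14.3527

14.3527


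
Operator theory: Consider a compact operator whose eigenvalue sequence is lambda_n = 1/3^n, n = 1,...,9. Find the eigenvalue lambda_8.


The eigenvalue formula gives lambda_8 = 1/3^8
= 1/6561
= 1.5242e-04

1.5242e-04


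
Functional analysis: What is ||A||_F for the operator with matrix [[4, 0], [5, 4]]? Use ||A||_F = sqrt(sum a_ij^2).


||A||_F^2 = sum a_ij^2
= 4^2 + 0^2 + 5^2 + 4^2
= 16 + 0 + 25 + 16 = 57
||A||_F = sqrt(57) = 7.5498

7.5498


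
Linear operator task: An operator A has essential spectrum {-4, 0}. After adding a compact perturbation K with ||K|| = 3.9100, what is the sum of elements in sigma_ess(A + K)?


By Weyl's theorem, the essential spectrum is invariant under compact perturbations.
sigma_ess(A + K) = sigma_ess(A) = {-4, 0}
Sum = -4 + 0 = -4

-4


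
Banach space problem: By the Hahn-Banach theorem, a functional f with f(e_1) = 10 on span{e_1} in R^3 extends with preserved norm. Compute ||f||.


The norm of f is given by ||f|| = sup_{||x||=1} |f(x)|.
On span{e_1}, ||e_1|| = 1, so ||f|| = |f(e_1)| / ||e_1||
= |10| / 1 = 10.0000

10.0000


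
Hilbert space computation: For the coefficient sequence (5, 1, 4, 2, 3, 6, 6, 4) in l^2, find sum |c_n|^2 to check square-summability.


sum |c_n|^2 = 5^2 + 1^2 + 4^2 + 2^2 + 3^2 + 6^2 + 6^2 + 4^2
= 25 + 1 + 16 + 4 + 9 + 36 + 36 + 16
= 143

143


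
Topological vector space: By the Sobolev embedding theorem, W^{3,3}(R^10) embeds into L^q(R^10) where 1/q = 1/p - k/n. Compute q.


Using the Sobolev embedding formula: 1/q = 1/p - k/n
1/q = 1/3 - 3/10 = 1/30
q = 1/(1/30) = 30

30.0000


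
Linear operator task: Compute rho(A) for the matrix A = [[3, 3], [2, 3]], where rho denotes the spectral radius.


For a 2x2 matrix, eigenvalues satisfy lambda^2 - (trace)*lambda + det = 0
trace = 3 + 3 = 6
det = 3*3 - 3*2 = 3
discriminant = 6^2 - 4*(3) = 24
spectral radius = max |eigenvalue| = 5.4495

5.4495


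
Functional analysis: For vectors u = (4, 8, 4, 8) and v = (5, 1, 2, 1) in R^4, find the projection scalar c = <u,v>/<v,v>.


Computing <u,v> = 4*5 + 8*1 + 4*2 + 8*1 = 44
Computing <v,v> = 5^2 + 1^2 + 2^2 + 1^2 = 31
Projection coefficient = 44/31 = 1.4194

1.4194


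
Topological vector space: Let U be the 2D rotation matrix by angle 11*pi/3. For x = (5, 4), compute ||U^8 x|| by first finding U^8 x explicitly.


U is a rotation by theta = 11*pi/3
U^8 = rotation by 8*theta = 88*pi/3 = 4*pi/3 (mod 2*pi)
cos(4*pi/3) = -0.5000, sin(4*pi/3) = -0.8660
U^8 x = (-0.5000 * 5 - -0.8660 * 4, -0.8660 * 5 + -0.5000 * 4)
= (0.9641, -6.3301)
||U^8 x|| = sqrt(0.9641^2 + (-6.3301)^2) = sqrt(41.0000) = 6.4031

6.4031


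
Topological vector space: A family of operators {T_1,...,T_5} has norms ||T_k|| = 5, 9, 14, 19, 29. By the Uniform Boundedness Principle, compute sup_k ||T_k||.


By the Uniform Boundedness Principle, the supremum of norms is finite.
sup_k ||T_k|| = max(5, 9, 14, 19, 29) = 29

29


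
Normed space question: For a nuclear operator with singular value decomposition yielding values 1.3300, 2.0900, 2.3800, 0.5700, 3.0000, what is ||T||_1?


The nuclear norm is the sum of all singular values.
||T||_1 = 1.3300 + 2.0900 + 2.3800 + 0.5700 + 3.0000
= 9.3700

9.3700


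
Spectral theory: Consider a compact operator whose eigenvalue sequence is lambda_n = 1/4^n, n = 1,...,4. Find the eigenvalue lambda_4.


The eigenvalue formula gives lambda_4 = 1/4^4
= 1/256
= 0.0039

0.0039


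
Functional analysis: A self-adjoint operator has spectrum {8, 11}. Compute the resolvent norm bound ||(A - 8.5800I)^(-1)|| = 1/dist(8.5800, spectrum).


dist(8.5800, {8, 11}) = min(|8.5800 - 8|, |8.5800 - 11|)
= min(0.5800, 2.4200) = 0.5800
Resolvent bound = 1/0.5800 = 1.7241

1.7241


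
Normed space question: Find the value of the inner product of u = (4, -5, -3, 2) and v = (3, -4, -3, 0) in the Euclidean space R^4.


Computing the standard inner product <u, v> = sum u_i * v_i
= 4*3 + -5*-4 + -3*-3 + 2*0
= 12 + 20 + 9 + 0
= 41

41


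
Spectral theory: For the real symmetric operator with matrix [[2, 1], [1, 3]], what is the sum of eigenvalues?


For a self-adjoint (symmetric) matrix, the eigenvalues are real.
The sum of eigenvalues equals the trace of the matrix.
trace = 2 + 3 = 5

5


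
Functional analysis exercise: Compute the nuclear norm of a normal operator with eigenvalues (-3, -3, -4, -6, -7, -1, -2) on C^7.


For a normal operator, singular values equal |eigenvalues|.
Trace norm = sum |lambda_i| = 3 + 3 + 4 + 6 + 7 + 1 + 2
= 26

26


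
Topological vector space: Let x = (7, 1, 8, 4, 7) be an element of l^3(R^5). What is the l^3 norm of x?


The l^3 norm = (sum |x_i|^3)^(1/3)
Sum of 3th powers = 343 + 1 + 512 + 64 + 343 = 1263
||x||_3 = (1263)^(1/3) = 10.8094

10.8094


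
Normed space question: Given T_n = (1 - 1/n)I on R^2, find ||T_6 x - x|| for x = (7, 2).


T_6 x - x = (1 - 1/6)x - x = -x/6
||x|| = sqrt(53) = 7.2801
||T_6 x - x|| = ||x||/6 = 7.2801/6 = 1.2134

1.2134


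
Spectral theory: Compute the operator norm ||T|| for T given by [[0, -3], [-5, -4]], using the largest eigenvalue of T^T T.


A^T A = [[25, 20], [20, 25]]
trace(A^T A) = 50, det(A^T A) = 225
discriminant = 50^2 - 4*225 = 1600
Largest eigenvalue of A^T A = (trace + sqrt(disc))/2 = 45.0000
||T|| = sqrt(45.0000) = 6.7082

6.7082


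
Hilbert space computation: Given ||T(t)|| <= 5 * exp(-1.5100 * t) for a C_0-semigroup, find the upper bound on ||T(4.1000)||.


||T(4.1000)|| <= 5 * exp(-1.5100 * 4.1000)
= 5 * exp(-6.1910)
= 5 * 0.0020
= 0.0102

0.0102


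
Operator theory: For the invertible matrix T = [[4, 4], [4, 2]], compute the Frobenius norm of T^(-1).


det(T) = 4*2 - 4*4 = -8
T^(-1) = (1/-8) * [[2, -4], [-4, 4]] = [[-0.2500, 0.5000], [0.5000, -0.5000]]
||T^(-1)||_F^2 = (-0.2500)^2 + 0.5000^2 + 0.5000^2 + (-0.5000)^2 = 0.8125
||T^(-1)||_F = sqrt(0.8125) = 0.9014

0.9014


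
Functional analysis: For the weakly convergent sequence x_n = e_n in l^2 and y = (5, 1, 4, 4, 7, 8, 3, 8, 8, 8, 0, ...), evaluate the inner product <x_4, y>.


x_4 = e_4 is the standard basis vector with 1 in position 4.
<x_4, y> = y_4 = 4
As n -> infinity, <x_n, y> -> 0, confirming weak convergence of (x_n) to 0.

4


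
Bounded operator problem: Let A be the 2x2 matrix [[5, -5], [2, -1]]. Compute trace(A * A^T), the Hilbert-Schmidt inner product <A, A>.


trace(A * A^T) = sum of squares of all entries
= 5^2 + (-5)^2 + 2^2 + (-1)^2
= 25 + 25 + 4 + 1
= 55

55


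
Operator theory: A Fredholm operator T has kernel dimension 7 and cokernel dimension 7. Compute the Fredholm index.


The Fredholm index is defined as ind(T) = dim(ker T) - dim(coker T)
= 7 - 7
= 0

0


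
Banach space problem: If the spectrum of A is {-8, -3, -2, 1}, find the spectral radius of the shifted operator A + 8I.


Spectrum of A + 8I = {0, 5, 6, 9}
Spectral radius = max |lambda| over the shifted spectrum
= max(0, 5, 6, 9) = 9

9


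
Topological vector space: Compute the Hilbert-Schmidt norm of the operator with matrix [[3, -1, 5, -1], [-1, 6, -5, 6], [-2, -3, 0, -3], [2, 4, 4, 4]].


The Hilbert-Schmidt norm is sqrt(sum of squares of all entries).
Sum of squares = 3^2 + (-1)^2 + 5^2 + (-1)^2 + (-1)^2 + 6^2 + (-5)^2 + 6^2 + (-2)^2 + (-3)^2 + 0^2 + (-3)^2 + 2^2 + 4^2 + 4^2 + 4^2
= 9 + 1 + 25 + 1 + 1 + 36 + 25 + 36 + 4 + 9 + 0 + 9 + 4 + 16 + 16 + 16 = 208
||T||_HS = sqrt(208) = 14.4222

14.4222


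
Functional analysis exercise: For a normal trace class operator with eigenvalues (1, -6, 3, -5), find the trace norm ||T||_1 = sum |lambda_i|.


For a normal operator, singular values equal |eigenvalues|.
Trace norm = sum |lambda_i| = 1 + 6 + 3 + 5
= 15

15


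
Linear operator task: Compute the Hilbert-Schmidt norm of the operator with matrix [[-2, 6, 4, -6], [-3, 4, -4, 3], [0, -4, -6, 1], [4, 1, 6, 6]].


The Hilbert-Schmidt norm is sqrt(sum of squares of all entries).
Sum of squares = (-2)^2 + 6^2 + 4^2 + (-6)^2 + (-3)^2 + 4^2 + (-4)^2 + 3^2 + 0^2 + (-4)^2 + (-6)^2 + 1^2 + 4^2 + 1^2 + 6^2 + 6^2
= 4 + 36 + 16 + 36 + 9 + 16 + 16 + 9 + 0 + 16 + 36 + 1 + 16 + 1 + 36 + 36 = 284
||T||_HS = sqrt(284) = 16.8523

16.8523


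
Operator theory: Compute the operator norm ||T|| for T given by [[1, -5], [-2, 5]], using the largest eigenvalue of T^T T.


A^T A = [[5, -15], [-15, 50]]
trace(A^T A) = 55, det(A^T A) = 25
discriminant = 55^2 - 4*25 = 2925
Largest eigenvalue of A^T A = (trace + sqrt(disc))/2 = 54.5416
||T|| = sqrt(54.5416) = 7.3852

7.3852


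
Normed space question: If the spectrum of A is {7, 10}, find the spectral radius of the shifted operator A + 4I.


Spectrum of A + 4I = {11, 14}
Spectral radius = max |lambda| over the shifted spectrum
= max(11, 14) = 14

14


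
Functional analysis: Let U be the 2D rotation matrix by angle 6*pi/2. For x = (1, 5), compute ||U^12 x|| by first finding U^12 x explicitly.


U is a rotation by theta = 6*pi/2
U^12 = rotation by 12*theta = 72*pi/2 = 0*pi/2 (mod 2*pi)
cos(0*pi/2) = 1.0000, sin(0*pi/2) = 0.0000
U^12 x = (1.0000 * 1 - 0.0000 * 5, 0.0000 * 1 + 1.0000 * 5)
= (1.0000, 5.0000)
||U^12 x|| = sqrt(1.0000^2 + 5.0000^2) = sqrt(26.0000) = 5.0990

5.0990


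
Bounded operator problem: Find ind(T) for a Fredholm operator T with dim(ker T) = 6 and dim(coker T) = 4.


The Fredholm index is defined as ind(T) = dim(ker T) - dim(coker T)
= 6 - 4
= 2

2


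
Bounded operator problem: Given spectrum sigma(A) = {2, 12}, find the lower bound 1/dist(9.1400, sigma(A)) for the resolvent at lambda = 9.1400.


dist(9.1400, {2, 12}) = min(|9.1400 - 2|, |9.1400 - 12|)
= min(7.1400, 2.8600) = 2.8600
Resolvent bound = 1/2.8600 = 0.3497

0.3497


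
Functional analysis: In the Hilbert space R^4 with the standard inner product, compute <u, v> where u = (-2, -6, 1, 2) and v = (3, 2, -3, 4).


Computing the standard inner product <u, v> = sum u_i * v_i
= -2*3 + -6*2 + 1*-3 + 2*4
= -6 + -12 + -3 + 8
= -13

-13


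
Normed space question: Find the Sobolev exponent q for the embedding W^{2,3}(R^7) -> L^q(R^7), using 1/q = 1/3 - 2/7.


Using the Sobolev embedding formula: 1/q = 1/p - k/n
1/q = 1/3 - 2/7 = 1/21
q = 1/(1/21) = 21

21.0000


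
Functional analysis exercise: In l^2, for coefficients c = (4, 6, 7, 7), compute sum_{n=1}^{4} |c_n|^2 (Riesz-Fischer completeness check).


sum |c_n|^2 = 4^2 + 6^2 + 7^2 + 7^2
= 16 + 36 + 49 + 49
= 150

150


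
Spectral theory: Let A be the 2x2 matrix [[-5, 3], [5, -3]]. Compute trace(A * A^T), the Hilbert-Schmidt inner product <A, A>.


trace(A * A^T) = sum of squares of all entries
= (-5)^2 + 3^2 + 5^2 + (-3)^2
= 25 + 9 + 25 + 9
= 68

68


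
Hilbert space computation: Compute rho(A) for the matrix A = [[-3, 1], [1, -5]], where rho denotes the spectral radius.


For a 2x2 matrix, eigenvalues satisfy lambda^2 - (trace)*lambda + det = 0
trace = -3 + -5 = -8
det = -3*-5 - 1*1 = 14
discriminant = (-8)^2 - 4*(14) = 8
spectral radius = max |eigenvalue| = 5.4142

5.4142


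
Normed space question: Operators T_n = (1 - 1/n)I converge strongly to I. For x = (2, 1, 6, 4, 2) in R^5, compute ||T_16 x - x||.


T_16 x - x = (1 - 1/16)x - x = -x/16
||x|| = sqrt(61) = 7.8102
||T_16 x - x|| = ||x||/16 = 7.8102/16 = 0.4881

0.4881


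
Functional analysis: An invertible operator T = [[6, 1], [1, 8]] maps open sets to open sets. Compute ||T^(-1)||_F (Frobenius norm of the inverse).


det(T) = 6*8 - 1*1 = 47
T^(-1) = (1/47) * [[8, -1], [-1, 6]] = [[0.1702, -0.0213], [-0.0213, 0.1277]]
||T^(-1)||_F^2 = 0.1702^2 + (-0.0213)^2 + (-0.0213)^2 + 0.1277^2 = 0.0462
||T^(-1)||_F = sqrt(0.0462) = 0.2149

0.2149


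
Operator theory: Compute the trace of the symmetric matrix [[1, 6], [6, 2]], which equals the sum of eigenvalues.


For a self-adjoint (symmetric) matrix, the eigenvalues are real.
The sum of eigenvalues equals the trace of the matrix.
trace = 1 + 2 = 3

3


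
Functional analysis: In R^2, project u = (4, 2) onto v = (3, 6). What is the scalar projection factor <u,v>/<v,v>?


Computing <u,v> = 4*3 + 2*6 = 24
Computing <v,v> = 3^2 + 6^2 = 45
Projection coefficient = 24/45 = 0.5333

0.5333


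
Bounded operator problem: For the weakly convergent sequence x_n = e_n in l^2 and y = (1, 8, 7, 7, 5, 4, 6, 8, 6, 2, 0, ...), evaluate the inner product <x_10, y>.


x_10 = e_10 is the standard basis vector with 1 in position 10.
<x_10, y> = y_10 = 2
As n -> infinity, <x_n, y> -> 0, confirming weak convergence of (x_n) to 0.

2


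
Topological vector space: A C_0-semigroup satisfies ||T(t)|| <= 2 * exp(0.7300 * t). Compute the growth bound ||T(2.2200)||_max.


||T(2.2200)|| <= 2 * exp(0.7300 * 2.2200)
= 2 * exp(1.6206)
= 2 * 5.0561
= 10.1122

10.1122


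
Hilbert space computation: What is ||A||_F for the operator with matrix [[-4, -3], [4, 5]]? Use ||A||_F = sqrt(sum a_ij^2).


||A||_F^2 = sum a_ij^2
= (-4)^2 + (-3)^2 + 4^2 + 5^2
= 16 + 9 + 16 + 25 = 66
||A||_F = sqrt(66) = 8.1240

8.1240


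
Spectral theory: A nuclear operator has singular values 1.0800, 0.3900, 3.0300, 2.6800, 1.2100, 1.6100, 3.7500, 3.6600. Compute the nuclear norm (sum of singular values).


The nuclear norm is the sum of all singular values.
||T||_1 = 1.0800 + 0.3900 + 3.0300 + 2.6800 + 1.2100 + 1.6100 + 3.7500 + 3.6600
= 17.4100

17.4100
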